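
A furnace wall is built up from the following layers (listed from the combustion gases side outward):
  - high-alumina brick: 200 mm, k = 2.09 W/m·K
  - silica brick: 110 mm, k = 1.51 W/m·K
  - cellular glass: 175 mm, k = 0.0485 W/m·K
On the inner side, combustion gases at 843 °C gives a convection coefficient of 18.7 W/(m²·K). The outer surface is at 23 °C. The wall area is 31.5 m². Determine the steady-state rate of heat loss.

Treating each layer as a thermal resistance in series:
R_inner film = 1/(h_i·A) = 1/(18.7×31.5) = 0.001698 K/W
R_high-alumina brick = L/(kA) = 0.2/(2.09×31.5) = 0.003038 K/W
R_silica brick = L/(kA) = 0.11/(1.51×31.5) = 0.002313 K/W
R_cellular glass = L/(kA) = 0.175/(0.0485×31.5) = 0.1145 K/W
R_total = 0.1216 K/W
Q = ΔT / R_total = 820 / 0.1216

Q ≈ 6740 W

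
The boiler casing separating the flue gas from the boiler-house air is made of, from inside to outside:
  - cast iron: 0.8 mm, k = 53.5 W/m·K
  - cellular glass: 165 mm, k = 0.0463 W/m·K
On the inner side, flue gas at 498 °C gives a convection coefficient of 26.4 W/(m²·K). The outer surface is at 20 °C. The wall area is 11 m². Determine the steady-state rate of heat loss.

Q ≈ 1460 W

Using the resistance-network approach (series):
R_inner film = 1/(h_i·A) = 1/(26.4×11) = 0.003444 K/W
R_cast iron = L/(kA) = 0.0008/(53.5×11) = 1.359×10^-6 K/W
R_cellular glass = L/(kA) = 0.165/(0.0463×11) = 0.324 K/W
R_total = 0.3274 K/W
Q = ΔT / R_total = 478 / 0.3274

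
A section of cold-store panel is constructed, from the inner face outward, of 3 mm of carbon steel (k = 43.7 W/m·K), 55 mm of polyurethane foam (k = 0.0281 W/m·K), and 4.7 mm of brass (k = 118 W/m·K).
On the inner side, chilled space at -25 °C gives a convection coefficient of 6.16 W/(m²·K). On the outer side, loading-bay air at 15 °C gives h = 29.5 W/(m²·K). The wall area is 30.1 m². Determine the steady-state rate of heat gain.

Q ≈ 559 W

Thermal resistances in series:
R_inner film = 1/(h_i·A) = 1/(6.16×30.1) = 0.005393 K/W
R_carbon steel = L/(kA) = 0.003/(43.7×30.1) = 2.281×10^-6 K/W
R_polyurethane foam = L/(kA) = 0.055/(0.0281×30.1) = 0.06503 K/W
R_brass = L/(kA) = 0.0047/(118×30.1) = 1.323×10^-6 K/W
R_outer film = 1/(h_o·A) = 1/(29.5×30.1) = 0.001126 K/W
R_total = 0.07155 K/W
Q = ΔT / R_total = 40 / 0.07155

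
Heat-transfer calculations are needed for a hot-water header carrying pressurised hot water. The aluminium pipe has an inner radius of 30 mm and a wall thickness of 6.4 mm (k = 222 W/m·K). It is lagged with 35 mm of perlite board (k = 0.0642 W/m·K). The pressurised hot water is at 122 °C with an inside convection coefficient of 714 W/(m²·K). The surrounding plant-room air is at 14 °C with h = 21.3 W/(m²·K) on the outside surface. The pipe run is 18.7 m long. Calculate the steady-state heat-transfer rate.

Per-layer cylindrical resistances, series-summed:
R_inner film = 1/(h_i·2πr₁L) = 1/(714×2π×0.03×18.7) = 3.973×10^-4 K/W
R_aluminium pipe wall = ln(36.4/30)/(2π×222×18.7) = 7.413×10^-6 K/W
R_perlite board = ln(71.4/36.4)/(2π×0.0642×18.7) = 0.08932 K/W
R_outer film = 1/(h_o·2πr_oL) = 1/(21.3×2π×0.0714×18.7) = 0.005596 K/W
R_total = 0.09532 K/W
Q = ΔT/R_total = 108/0.09532

Q ≈ 1130 W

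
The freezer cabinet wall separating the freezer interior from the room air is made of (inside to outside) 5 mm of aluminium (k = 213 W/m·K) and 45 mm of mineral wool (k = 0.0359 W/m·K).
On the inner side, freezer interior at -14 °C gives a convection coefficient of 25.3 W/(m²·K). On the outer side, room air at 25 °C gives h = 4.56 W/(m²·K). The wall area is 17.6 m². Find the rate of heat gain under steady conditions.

Series thermal resistances:
R_inner film = 1/(h_i·A) = 1/(25.3×17.6) = 0.002246 K/W
R_aluminium = L/(kA) = 0.005/(213×17.6) = 1.334×10^-6 K/W
R_mineral wool = L/(kA) = 0.045/(0.0359×17.6) = 0.07122 K/W
R_outer film = 1/(h_o·A) = 1/(4.56×17.6) = 0.01246 K/W
R_total = 0.08593 K/W
Q = ΔT / R_total = 39 / 0.08593

Q ≈ 454 W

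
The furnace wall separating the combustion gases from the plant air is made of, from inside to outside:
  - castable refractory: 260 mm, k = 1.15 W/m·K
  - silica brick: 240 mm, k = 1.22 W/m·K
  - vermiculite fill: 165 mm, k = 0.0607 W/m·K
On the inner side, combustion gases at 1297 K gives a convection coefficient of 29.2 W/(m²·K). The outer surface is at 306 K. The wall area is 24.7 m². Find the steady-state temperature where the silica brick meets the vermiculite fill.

T ≈ 1150 K

Thermal resistances in series:
R_inner film = 1/(h_i·A) = 1/(29.2×24.7) = 0.001387 K/W
R_castable refractory = L/(kA) = 0.26/(1.15×24.7) = 0.009153 K/W
R_silica brick = L/(kA) = 0.24/(1.22×24.7) = 0.007964 K/W
R_vermiculite fill = L/(kA) = 0.165/(0.0607×24.7) = 0.1101 K/W
R_total = 0.1286 K/W;  Q = ΔT/R_total = 991/0.1286 = 7709 W
T_interface = T_inner − Q·ΣR(inner→interface) = 1297 − 7710×0.0185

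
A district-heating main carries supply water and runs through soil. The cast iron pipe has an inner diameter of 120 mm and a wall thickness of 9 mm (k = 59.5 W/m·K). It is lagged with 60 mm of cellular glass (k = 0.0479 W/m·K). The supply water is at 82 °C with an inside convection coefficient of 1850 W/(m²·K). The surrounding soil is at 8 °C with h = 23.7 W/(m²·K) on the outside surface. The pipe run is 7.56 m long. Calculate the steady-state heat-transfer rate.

Q ≈ 262 W

Cylindrical conduction, so R = ln(r₂/r₁)/(2πkL) per layer, in series:
R_inner film = 1/(h_i·2πr₁L) = 1/(1850×2π×0.06×7.56) = 1.897×10^-4 K/W
R_cast iron pipe wall = ln(69/60)/(2π×59.5×7.56) = 4.945×10^-5 K/W
R_cellular glass = ln(129/69)/(2π×0.0479×7.56) = 0.275 K/W
R_outer film = 1/(h_o·2πr_oL) = 1/(23.7×2π×0.129×7.56) = 0.006886 K/W
R_total = 0.2821 K/W
Q = ΔT/R_total = 74/0.2821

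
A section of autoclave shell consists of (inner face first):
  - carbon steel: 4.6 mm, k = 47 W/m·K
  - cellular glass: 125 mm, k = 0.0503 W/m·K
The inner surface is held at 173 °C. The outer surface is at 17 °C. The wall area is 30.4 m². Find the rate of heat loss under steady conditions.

Q ≈ 1910 W

Treating each layer as a thermal resistance in series:
R_carbon steel = L/(kA) = 0.0046/(47×30.4) = 3.219×10^-6 K/W
R_cellular glass = L/(kA) = 0.125/(0.0503×30.4) = 0.08175 K/W
R_total = 0.08175 K/W
Q = ΔT / R_total = 156 / 0.08175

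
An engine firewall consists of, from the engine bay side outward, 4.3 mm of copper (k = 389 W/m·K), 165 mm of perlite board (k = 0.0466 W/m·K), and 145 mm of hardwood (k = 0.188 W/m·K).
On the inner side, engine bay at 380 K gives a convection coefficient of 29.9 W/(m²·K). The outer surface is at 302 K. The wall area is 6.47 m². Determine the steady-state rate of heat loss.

Q ≈ 116 W

Series thermal resistances:
R_inner film = 1/(h_i·A) = 1/(29.9×6.47) = 0.005169 K/W
R_copper = L/(kA) = 0.0043/(389×6.47) = 1.708×10^-6 K/W
R_perlite board = L/(kA) = 0.165/(0.0466×6.47) = 0.5473 K/W
R_hardwood = L/(kA) = 0.145/(0.188×6.47) = 0.1192 K/W
R_total = 0.6716 K/W
Q = ΔT / R_total = 78 / 0.6716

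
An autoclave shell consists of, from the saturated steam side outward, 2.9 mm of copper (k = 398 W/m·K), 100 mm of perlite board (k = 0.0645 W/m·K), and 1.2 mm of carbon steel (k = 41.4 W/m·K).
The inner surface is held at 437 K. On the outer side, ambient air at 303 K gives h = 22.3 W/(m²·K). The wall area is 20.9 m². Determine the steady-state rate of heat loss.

Model the wall as resistances in series:
R_copper = L/(kA) = 0.0029/(398×20.9) = 3.486×10^-7 K/W
R_perlite board = L/(kA) = 0.1/(0.0645×20.9) = 0.07418 K/W
R_carbon steel = L/(kA) = 0.0012/(41.4×20.9) = 1.387×10^-6 K/W
R_outer film = 1/(h_o·A) = 1/(22.3×20.9) = 0.002146 K/W
R_total = 0.07633 K/W
Q = ΔT / R_total = 134 / 0.07633

Q ≈ 1760 W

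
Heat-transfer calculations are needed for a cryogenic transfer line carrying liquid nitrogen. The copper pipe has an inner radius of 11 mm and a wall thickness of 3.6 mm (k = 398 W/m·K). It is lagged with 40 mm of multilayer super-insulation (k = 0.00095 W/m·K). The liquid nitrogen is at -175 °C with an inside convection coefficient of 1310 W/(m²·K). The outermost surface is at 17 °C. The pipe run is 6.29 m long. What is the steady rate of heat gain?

Q ≈ 5.46 W

Per-layer cylindrical resistances, series-summed:
R_inner film = 1/(h_i·2πr₁L) = 1/(1310×2π×0.011×6.29) = 0.001756 K/W
R_copper pipe wall = ln(14.6/11)/(2π×398×6.29) = 1.8×10^-5 K/W
R_multilayer super-insulation = ln(54.6/14.6)/(2π×0.00095×6.29) = 35.13 K/W
R_total = 35.13 K/W
Q = ΔT/R_total = 192/35.13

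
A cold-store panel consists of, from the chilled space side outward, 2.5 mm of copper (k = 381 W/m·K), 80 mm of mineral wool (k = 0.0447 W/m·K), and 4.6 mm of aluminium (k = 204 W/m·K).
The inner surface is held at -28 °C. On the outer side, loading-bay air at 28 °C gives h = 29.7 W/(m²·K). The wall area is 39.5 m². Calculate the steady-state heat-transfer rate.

Treating each layer as a thermal resistance in series:
R_copper = L/(kA) = 0.0025/(381×39.5) = 1.661×10^-7 K/W
R_mineral wool = L/(kA) = 0.08/(0.0447×39.5) = 0.04531 K/W
R_aluminium = L/(kA) = 0.0046/(204×39.5) = 5.709×10^-7 K/W
R_outer film = 1/(h_o·A) = 1/(29.7×39.5) = 8.524×10^-4 K/W
R_total = 0.04616 K/W
Q = ΔT / R_total = 56 / 0.04616

Q ≈ 1210 W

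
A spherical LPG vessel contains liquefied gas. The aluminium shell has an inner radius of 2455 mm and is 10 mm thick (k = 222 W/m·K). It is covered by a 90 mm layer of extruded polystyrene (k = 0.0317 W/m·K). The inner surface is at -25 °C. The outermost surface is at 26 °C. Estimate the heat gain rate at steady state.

Q ≈ 1420 W

Each spherical layer contributes R = (1/r_i − 1/r_o)/(4πk):
R_aluminium shell = (1/2.455 − 1/2.465)/(4π×222) = 5.923×10^-7 K/W
R_extruded polystyrene = (1/2.465 − 1/2.555)/(4π×0.0317) = 0.03587 K/W
R_total = 0.03587 K/W
Q = ΔT/R_total = 51/0.03587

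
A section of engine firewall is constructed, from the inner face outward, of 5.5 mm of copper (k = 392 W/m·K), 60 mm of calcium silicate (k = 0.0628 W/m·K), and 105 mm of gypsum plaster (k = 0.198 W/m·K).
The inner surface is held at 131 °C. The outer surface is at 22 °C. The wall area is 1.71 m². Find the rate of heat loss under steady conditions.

Q ≈ 125 W

Model the wall as resistances in series:
R_copper = L/(kA) = 0.0055/(392×1.71) = 8.205×10^-6 K/W
R_calcium silicate = L/(kA) = 0.06/(0.0628×1.71) = 0.5587 K/W
R_gypsum plaster = L/(kA) = 0.105/(0.198×1.71) = 0.3101 K/W
R_total = 0.8688 K/W
Q = ΔT / R_total = 109 / 0.8688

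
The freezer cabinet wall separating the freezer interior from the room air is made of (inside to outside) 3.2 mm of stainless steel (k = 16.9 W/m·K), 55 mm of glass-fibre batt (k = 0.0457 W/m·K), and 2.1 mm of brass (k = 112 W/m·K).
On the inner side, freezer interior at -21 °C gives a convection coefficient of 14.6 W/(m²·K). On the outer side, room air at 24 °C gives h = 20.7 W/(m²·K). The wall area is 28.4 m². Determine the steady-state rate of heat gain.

Model the wall as resistances in series:
R_inner film = 1/(h_i·A) = 1/(14.6×28.4) = 0.002412 K/W
R_stainless steel = L/(kA) = 0.0032/(16.9×28.4) = 6.667×10^-6 K/W
R_glass-fibre batt = L/(kA) = 0.055/(0.0457×28.4) = 0.04238 K/W
R_brass = L/(kA) = 0.0021/(112×28.4) = 6.602×10^-7 K/W
R_outer film = 1/(h_o·A) = 1/(20.7×28.4) = 0.001701 K/W
R_total = 0.0465 K/W
Q = ΔT / R_total = 45 / 0.0465

Q ≈ 968 W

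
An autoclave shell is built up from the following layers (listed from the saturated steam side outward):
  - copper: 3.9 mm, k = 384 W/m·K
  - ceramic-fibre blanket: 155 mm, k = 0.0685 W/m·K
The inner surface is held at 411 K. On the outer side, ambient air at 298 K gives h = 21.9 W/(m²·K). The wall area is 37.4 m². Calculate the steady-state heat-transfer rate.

Series thermal resistances:
R_copper = L/(kA) = 0.0039/(384×37.4) = 2.716×10^-7 K/W
R_ceramic-fibre blanket = L/(kA) = 0.155/(0.0685×37.4) = 0.0605 K/W
R_outer film = 1/(h_o·A) = 1/(21.9×37.4) = 0.001221 K/W
R_total = 0.06172 K/W
Q = ΔT / R_total = 113 / 0.06172

Q ≈ 1830 W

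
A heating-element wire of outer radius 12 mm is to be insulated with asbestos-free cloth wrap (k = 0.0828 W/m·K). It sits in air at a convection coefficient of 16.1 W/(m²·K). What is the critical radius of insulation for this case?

For a cylinder r_cr = k/h = 0.0828/16.1
r_cr = 5.14 mm; since the bare radius (12 mm) is above r_cr, any added insulation will reduce heat loss.

r_cr ≈ 5.14 mm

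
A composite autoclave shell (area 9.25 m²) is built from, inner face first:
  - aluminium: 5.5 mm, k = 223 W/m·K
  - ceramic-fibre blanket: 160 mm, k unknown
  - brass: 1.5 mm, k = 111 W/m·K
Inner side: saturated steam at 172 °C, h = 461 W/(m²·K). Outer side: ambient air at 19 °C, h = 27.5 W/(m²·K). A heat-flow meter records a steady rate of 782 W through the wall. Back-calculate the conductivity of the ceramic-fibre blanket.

Series thermal resistances:
R_inner film = 1/(h_i·A) = 1/(461×9.25) = 2.345×10^-4 K/W
R_aluminium = L/(kA) = 0.0055/(223×9.25) = 2.666×10^-6 K/W
R_brass = L/(kA) = 0.0015/(111×9.25) = 1.461×10^-6 K/W
R_outer film = 1/(h_o·A) = 1/(27.5×9.25) = 0.003931 K/W
Sum of known resistances R_other = 0.00417 K/W
Total R = ΔT/Q = 153/782 = 0.1957 K/W
R_ceramic-fibre blanket = R_total − R_other = 0.1915 K/W
k = L/(R·A) = 0.16/(0.1915×9.25)

k ≈ 0.0903 W/(m·K)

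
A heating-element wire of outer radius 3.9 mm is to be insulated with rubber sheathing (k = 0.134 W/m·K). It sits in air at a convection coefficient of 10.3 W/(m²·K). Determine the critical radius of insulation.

For a cylinder r_cr = k/h = 0.134/10.3
r_cr = 13 mm; since the bare radius (3.9 mm) is below r_cr, adding a thin layer of insulation will *increase* heat loss.

r_cr ≈ 13 mm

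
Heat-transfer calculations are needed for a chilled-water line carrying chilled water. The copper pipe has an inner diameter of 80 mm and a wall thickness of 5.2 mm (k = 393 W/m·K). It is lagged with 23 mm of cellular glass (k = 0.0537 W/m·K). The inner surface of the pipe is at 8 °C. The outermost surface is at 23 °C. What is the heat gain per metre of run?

For a radial system each layer contributes R = ln(r_out/r_in)/(2πkL); films add R = 1/(hA).
R_copper pipe wall = ln(45.2/40)/(2π×393×1) = 4.95×10^-5 K/W
R_cellular glass = ln(68.2/45.2)/(2π×0.0537×1) = 1.219 K/W
R_total = 1.219 K/W
Q = ΔT/R_total = 15/1.219

q′ ≈ 12.3 W/m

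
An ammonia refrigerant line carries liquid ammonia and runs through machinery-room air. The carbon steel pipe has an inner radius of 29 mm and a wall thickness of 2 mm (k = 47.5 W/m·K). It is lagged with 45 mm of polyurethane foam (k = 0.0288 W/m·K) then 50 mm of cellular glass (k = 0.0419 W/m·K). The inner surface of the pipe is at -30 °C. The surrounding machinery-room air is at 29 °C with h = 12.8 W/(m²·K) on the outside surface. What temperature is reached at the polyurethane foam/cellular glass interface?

T ≈ 11.9 °C

Treating each annulus and film as a series resistance:
R_carbon steel pipe wall = ln(31/29)/(2π×47.5×1) = 2.235×10^-4 K/W
R_polyurethane foam = ln(76/31)/(2π×0.0288×1) = 4.956 K/W
R_cellular glass = ln(126/76)/(2π×0.0419×1) = 1.92 K/W
R_outer film = 1/(h_o·2πr_oL) = 1/(12.8×2π×0.126×1) = 0.09868 K/W
R_total = 6.975 K/W
Q = ΔT/R_total = 59/6.975
Q = 8.46 W/m
T_interface = T_inner + Q·ΣR(inner→interface) = -30 + 8.46×4.956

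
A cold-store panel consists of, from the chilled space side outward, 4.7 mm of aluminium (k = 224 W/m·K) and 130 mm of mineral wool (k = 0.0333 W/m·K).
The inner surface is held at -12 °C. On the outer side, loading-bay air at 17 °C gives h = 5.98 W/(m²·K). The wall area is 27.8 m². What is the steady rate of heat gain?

Q ≈ 198 W

Series thermal resistances:
R_aluminium = L/(kA) = 0.0047/(224×27.8) = 7.548×10^-7 K/W
R_mineral wool = L/(kA) = 0.13/(0.0333×27.8) = 0.1404 K/W
R_outer film = 1/(h_o·A) = 1/(5.98×27.8) = 0.006015 K/W
R_total = 0.1464 K/W
Q = ΔT / R_total = 29 / 0.1464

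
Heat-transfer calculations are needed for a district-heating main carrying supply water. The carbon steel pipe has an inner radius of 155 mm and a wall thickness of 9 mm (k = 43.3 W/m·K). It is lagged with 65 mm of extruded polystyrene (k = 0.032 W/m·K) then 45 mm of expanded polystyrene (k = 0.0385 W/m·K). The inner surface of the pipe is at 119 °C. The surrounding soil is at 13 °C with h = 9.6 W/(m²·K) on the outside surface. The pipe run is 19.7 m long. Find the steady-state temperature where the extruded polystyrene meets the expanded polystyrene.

T ≈ 47.5 °C

Treating each annulus and film as a series resistance:
R_carbon steel pipe wall = ln(164/155)/(2π×43.3×19.7) = 1.053×10^-5 K/W
R_extruded polystyrene = ln(229/164)/(2π×0.032×19.7) = 0.08429 K/W
R_expanded polystyrene = ln(274/229)/(2π×0.0385×19.7) = 0.03765 K/W
R_outer film = 1/(h_o·2πr_oL) = 1/(9.6×2π×0.274×19.7) = 0.003071 K/W
R_total = 0.125 K/W
Q = ΔT/R_total = 106/0.125
Q = 848 W
T_interface = T_inner − Q·ΣR(inner→interface) = 119 − 848×0.0843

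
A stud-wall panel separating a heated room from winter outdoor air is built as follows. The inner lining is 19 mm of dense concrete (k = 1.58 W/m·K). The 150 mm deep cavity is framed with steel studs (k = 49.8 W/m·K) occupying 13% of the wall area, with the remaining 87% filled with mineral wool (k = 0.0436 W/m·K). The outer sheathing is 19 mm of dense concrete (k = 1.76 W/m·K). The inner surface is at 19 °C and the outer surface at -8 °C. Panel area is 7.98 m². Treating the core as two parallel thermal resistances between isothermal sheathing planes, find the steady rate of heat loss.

Sheathing layers in series; stud and cavity paths in parallel between them.
R_inner = 0.019/(1.58×7.98) = 0.001507 K/W
R_stud  = 0.15/(49.8×0.13×7.98) = 0.002903 K/W
R_cav   = 0.15/(0.0436×0.87×7.98) = 0.4955 K/W
1/R_core = 1/R_stud + 1/R_cav → R_core = 0.002887 K/W
R_outer = 0.019/(1.76×7.98) = 0.001353 K/W
R_total = 0.005746 K/W
Q = ΔT/R_total = 27/0.005746

Q ≈ 4700 W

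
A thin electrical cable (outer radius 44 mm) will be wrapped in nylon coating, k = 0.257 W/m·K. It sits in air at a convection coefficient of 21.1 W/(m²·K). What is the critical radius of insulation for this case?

For a cylinder r_cr = k/h = 0.257/21.1
r_cr = 12.2 mm; since the bare radius (44 mm) is above r_cr, any added insulation will reduce heat loss.

r_cr ≈ 12.2 mm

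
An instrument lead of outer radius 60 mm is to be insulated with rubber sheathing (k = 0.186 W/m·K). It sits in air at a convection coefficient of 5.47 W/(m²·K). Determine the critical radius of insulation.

For a cylinder r_cr = k/h = 0.186/5.47
r_cr = 34 mm; since the bare radius (60 mm) is above r_cr, any added insulation will reduce heat loss.

r_cr ≈ 34 mm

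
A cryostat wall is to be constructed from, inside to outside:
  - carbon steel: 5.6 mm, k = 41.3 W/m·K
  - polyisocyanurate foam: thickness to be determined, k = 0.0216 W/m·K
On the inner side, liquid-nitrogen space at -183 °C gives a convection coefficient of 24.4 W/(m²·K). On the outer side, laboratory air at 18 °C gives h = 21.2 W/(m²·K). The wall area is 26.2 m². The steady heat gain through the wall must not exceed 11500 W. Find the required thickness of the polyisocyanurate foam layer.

Thermal resistances in series:
R_inner film = 1/(h_i·A) = 1/(24.4×26.2) = 0.001564 K/W
R_carbon steel = L/(kA) = 0.0056/(41.3×26.2) = 5.175×10^-6 K/W
R_outer film = 1/(h_o·A) = 1/(21.2×26.2) = 0.0018 K/W
Sum of the known resistances R_other = 0.00337 K/W
Required total resistance R_tot = ΔT/Q_allow = 201/11500 = 0.01748 K/W
R_polyisocyanurate foam = R_tot − R_other = 0.01411 K/W
L = R·k·A = 0.01411×0.0216×26.2

L ≈ 7.98 mm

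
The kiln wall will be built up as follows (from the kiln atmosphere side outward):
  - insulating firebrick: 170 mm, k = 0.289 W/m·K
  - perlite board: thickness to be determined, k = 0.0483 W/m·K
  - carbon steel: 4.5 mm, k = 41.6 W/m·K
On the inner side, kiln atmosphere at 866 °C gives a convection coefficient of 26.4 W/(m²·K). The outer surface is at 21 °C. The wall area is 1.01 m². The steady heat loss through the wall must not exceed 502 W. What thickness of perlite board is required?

L ≈ 51.9 mm

Using the resistance-network approach (series):
R_inner film = 1/(h_i·A) = 1/(26.4×1.01) = 0.0375 K/W
R_insulating firebrick = L/(kA) = 0.17/(0.289×1.01) = 0.5824 K/W
R_carbon steel = L/(kA) = 0.0045/(41.6×1.01) = 1.071×10^-4 K/W
Sum of the known resistances R_other = 0.62 K/W
Required total resistance R_tot = ΔT/Q_allow = 845/502 = 1.683 K/W
R_perlite board = R_tot − R_other = 1.063 K/W
L = R·k·A = 1.063×0.0483×1.01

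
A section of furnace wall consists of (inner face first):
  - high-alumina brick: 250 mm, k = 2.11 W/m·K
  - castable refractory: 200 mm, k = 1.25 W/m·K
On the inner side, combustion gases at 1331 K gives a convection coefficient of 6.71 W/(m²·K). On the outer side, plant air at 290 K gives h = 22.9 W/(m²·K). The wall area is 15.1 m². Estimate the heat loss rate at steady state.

Treating each layer as a thermal resistance in series:
R_inner film = 1/(h_i·A) = 1/(6.71×15.1) = 0.00987 K/W
R_high-alumina brick = L/(kA) = 0.25/(2.11×15.1) = 0.007847 K/W
R_castable refractory = L/(kA) = 0.2/(1.25×15.1) = 0.0106 K/W
R_outer film = 1/(h_o·A) = 1/(22.9×15.1) = 0.002892 K/W
R_total = 0.0312 K/W
Q = ΔT / R_total = 1041 / 0.0312

Q ≈ 33400 W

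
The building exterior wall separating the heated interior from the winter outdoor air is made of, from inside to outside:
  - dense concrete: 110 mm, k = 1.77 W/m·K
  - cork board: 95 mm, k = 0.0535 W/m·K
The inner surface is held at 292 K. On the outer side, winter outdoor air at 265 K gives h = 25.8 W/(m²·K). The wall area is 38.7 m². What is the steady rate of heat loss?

Series thermal resistances:
R_dense concrete = L/(kA) = 0.11/(1.77×38.7) = 0.001606 K/W
R_cork board = L/(kA) = 0.095/(0.0535×38.7) = 0.04588 K/W
R_outer film = 1/(h_o·A) = 1/(25.8×38.7) = 0.001002 K/W
R_total = 0.04849 K/W
Q = ΔT / R_total = 27 / 0.04849

Q ≈ 557 W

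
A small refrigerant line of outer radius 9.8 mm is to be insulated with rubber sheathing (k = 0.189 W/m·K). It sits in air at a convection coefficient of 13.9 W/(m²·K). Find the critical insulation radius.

For a cylinder r_cr = k/h = 0.189/13.9
r_cr = 13.6 mm; since the bare radius (9.8 mm) is below r_cr, adding a thin layer of insulation will *increase* heat loss.

r_cr ≈ 13.6 mm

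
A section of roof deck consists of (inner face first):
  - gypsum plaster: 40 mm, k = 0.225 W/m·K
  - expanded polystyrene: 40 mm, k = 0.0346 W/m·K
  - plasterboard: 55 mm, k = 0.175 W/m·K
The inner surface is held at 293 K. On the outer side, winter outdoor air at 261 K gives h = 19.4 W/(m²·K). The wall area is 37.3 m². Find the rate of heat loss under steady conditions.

Q ≈ 702 W

Using the resistance-network approach (series):
R_gypsum plaster = L/(kA) = 0.04/(0.225×37.3) = 0.004766 K/W
R_expanded polystyrene = L/(kA) = 0.04/(0.0346×37.3) = 0.03099 K/W
R_plasterboard = L/(kA) = 0.055/(0.175×37.3) = 0.008426 K/W
R_outer film = 1/(h_o·A) = 1/(19.4×37.3) = 0.001382 K/W
R_total = 0.04557 K/W
Q = ΔT / R_total = 32 / 0.04557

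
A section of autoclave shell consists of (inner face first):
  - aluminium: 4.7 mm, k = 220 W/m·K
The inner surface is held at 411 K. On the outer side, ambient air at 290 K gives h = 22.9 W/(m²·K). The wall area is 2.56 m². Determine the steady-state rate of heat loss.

Series thermal resistances:
R_aluminium = L/(kA) = 0.0047/(220×2.56) = 8.345×10^-6 K/W
R_outer film = 1/(h_o·A) = 1/(22.9×2.56) = 0.01706 K/W
R_total = 0.01707 K/W
Q = ΔT / R_total = 121 / 0.01707

Q ≈ 7090 W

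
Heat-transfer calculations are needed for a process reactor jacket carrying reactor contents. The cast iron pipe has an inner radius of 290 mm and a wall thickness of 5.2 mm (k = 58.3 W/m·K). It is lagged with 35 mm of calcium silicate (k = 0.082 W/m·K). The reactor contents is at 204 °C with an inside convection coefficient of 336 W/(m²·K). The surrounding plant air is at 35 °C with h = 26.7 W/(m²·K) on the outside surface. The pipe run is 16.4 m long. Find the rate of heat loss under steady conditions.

Cylindrical conduction, so R = ln(r₂/r₁)/(2πkL) per layer, in series:
R_inner film = 1/(h_i·2πr₁L) = 1/(336×2π×0.29×16.4) = 9.96×10^-5 K/W
R_cast iron pipe wall = ln(295.2/290)/(2π×58.3×16.4) = 2.958×10^-6 K/W
R_calcium silicate = ln(330.2/295.2)/(2π×0.082×16.4) = 0.01326 K/W
R_outer film = 1/(h_o·2πr_oL) = 1/(26.7×2π×0.3302×16.4) = 0.001101 K/W
R_total = 0.01446 K/W
Q = ΔT/R_total = 169/0.01446

Q ≈ 11700 W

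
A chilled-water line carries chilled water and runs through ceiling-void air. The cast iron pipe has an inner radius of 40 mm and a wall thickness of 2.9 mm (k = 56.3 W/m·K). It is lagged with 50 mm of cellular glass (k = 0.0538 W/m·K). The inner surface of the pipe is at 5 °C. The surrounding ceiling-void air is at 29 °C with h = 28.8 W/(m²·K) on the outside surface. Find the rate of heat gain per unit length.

Cylindrical conduction, so R = ln(r₂/r₁)/(2πkL) per layer, in series:
R_cast iron pipe wall = ln(42.9/40)/(2π×56.3×1) = 1.979×10^-4 K/W
R_cellular glass = ln(92.9/42.9)/(2π×0.0538×1) = 2.286 K/W
R_outer film = 1/(h_o·2πr_oL) = 1/(28.8×2π×0.0929×1) = 0.05949 K/W
R_total = 2.345 K/W
Q = ΔT/R_total = 24/2.345

q′ ≈ 10.2 W/m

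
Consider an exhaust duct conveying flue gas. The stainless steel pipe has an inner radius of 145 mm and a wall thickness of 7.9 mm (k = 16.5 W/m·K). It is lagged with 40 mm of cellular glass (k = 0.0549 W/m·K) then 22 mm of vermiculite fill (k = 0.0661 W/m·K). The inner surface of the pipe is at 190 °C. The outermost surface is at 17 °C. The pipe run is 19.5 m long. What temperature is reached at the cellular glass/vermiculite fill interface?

T ≈ 65.2 °C

Treating each annulus and film as a series resistance:
R_stainless steel pipe wall = ln(152.9/145)/(2π×16.5×19.5) = 2.624×10^-5 K/W
R_cellular glass = ln(192.9/152.9)/(2π×0.0549×19.5) = 0.03455 K/W
R_vermiculite fill = ln(214.9/192.9)/(2π×0.0661×19.5) = 0.01334 K/W
R_total = 0.04791 K/W
Q = ΔT/R_total = 173/0.04791
Q = 3610 W
T_interface = T_inner − Q·ΣR(inner→interface) = 190 − 3610×0.03457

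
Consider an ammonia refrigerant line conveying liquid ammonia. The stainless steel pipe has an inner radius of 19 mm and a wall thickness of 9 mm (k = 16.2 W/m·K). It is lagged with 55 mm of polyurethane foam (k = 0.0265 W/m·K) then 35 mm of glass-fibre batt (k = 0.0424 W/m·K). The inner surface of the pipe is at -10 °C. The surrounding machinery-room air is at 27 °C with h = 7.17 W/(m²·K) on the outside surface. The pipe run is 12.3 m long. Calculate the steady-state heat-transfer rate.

Cylindrical conduction, so R = ln(r₂/r₁)/(2πkL) per layer, in series:
R_stainless steel pipe wall = ln(28/19)/(2π×16.2×12.3) = 3.097×10^-4 K/W
R_polyurethane foam = ln(83/28)/(2π×0.0265×12.3) = 0.5306 K/W
R_glass-fibre batt = ln(118/83)/(2π×0.0424×12.3) = 0.1074 K/W
R_outer film = 1/(h_o·2πr_oL) = 1/(7.17×2π×0.118×12.3) = 0.01529 K/W
R_total = 0.6536 K/W
Q = ΔT/R_total = 37/0.6536

Q ≈ 56.6 W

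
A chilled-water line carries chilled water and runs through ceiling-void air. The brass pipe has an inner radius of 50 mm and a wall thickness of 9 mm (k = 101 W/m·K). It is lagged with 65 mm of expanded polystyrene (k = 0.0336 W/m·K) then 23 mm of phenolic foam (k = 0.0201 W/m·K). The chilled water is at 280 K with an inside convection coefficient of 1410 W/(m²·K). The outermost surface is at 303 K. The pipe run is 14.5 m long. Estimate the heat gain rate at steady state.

Q ≈ 68.5 W

Cylindrical conduction, so R = ln(r₂/r₁)/(2πkL) per layer, in series:
R_inner film = 1/(h_i·2πr₁L) = 1/(1410×2π×0.05×14.5) = 1.557×10^-4 K/W
R_brass pipe wall = ln(59/50)/(2π×101×14.5) = 1.799×10^-5 K/W
R_expanded polystyrene = ln(124/59)/(2π×0.0336×14.5) = 0.2426 K/W
R_phenolic foam = ln(147/124)/(2π×0.0201×14.5) = 0.09292 K/W
R_total = 0.3357 K/W
Q = ΔT/R_total = 23/0.3357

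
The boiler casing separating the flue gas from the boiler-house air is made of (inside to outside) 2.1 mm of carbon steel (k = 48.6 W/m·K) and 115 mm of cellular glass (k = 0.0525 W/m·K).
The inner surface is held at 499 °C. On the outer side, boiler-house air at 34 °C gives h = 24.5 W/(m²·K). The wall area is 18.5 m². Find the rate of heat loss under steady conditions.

Using the resistance-network approach (series):
R_carbon steel = L/(kA) = 0.0021/(48.6×18.5) = 2.336×10^-6 K/W
R_cellular glass = L/(kA) = 0.115/(0.0525×18.5) = 0.1184 K/W
R_outer film = 1/(h_o·A) = 1/(24.5×18.5) = 0.002206 K/W
R_total = 0.1206 K/W
Q = ΔT / R_total = 465 / 0.1206

Q ≈ 3860 W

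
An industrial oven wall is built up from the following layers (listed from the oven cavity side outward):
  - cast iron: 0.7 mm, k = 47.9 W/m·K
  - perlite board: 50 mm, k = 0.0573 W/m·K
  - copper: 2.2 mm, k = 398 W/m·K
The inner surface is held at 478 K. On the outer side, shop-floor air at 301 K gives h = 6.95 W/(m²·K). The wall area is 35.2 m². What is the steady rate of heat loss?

Treating each layer as a thermal resistance in series:
R_cast iron = L/(kA) = 0.0007/(47.9×35.2) = 4.152×10^-7 K/W
R_perlite board = L/(kA) = 0.05/(0.0573×35.2) = 0.02479 K/W
R_copper = L/(kA) = 0.0022/(398×35.2) = 1.57×10^-7 K/W
R_outer film = 1/(h_o·A) = 1/(6.95×35.2) = 0.004088 K/W
R_total = 0.02888 K/W
Q = ΔT / R_total = 177 / 0.02888

Q ≈ 6130 W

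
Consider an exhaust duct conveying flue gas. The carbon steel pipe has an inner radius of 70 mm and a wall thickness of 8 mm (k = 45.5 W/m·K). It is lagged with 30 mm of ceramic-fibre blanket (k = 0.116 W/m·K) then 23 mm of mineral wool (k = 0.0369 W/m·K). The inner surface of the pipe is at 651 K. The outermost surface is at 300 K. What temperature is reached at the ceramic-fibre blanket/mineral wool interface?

T ≈ 528 K

Per-layer cylindrical resistances, series-summed:
R_carbon steel pipe wall = ln(78/70)/(2π×45.5×1) = 3.785×10^-4 K/W
R_ceramic-fibre blanket = ln(108/78)/(2π×0.116×1) = 0.4465 K/W
R_mineral wool = ln(131/108)/(2π×0.0369×1) = 0.8327 K/W
R_total = 1.28 K/W
Q = ΔT/R_total = 351/1.28
Q = 274 W/m
T_interface = T_inner − Q·ΣR(inner→interface) = 651 − 274×0.4469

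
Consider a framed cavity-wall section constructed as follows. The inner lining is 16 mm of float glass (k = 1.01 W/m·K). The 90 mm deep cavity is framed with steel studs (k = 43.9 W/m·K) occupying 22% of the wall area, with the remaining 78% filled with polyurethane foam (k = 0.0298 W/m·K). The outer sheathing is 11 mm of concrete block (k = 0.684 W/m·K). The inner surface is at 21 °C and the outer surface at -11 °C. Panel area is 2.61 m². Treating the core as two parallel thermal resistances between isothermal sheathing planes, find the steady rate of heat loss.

Sheathing layers in series; stud and cavity paths in parallel between them.
R_inner = 0.016/(1.01×2.61) = 0.00607 K/W
R_stud  = 0.09/(43.9×0.22×2.61) = 0.00357 K/W
R_cav   = 0.09/(0.0298×0.78×2.61) = 1.484 K/W
1/R_core = 1/R_stud + 1/R_cav → R_core = 0.003562 K/W
R_outer = 0.011/(0.684×2.61) = 0.006162 K/W
R_total = 0.01579 K/W
Q = ΔT/R_total = 32/0.01579

Q ≈ 2030 W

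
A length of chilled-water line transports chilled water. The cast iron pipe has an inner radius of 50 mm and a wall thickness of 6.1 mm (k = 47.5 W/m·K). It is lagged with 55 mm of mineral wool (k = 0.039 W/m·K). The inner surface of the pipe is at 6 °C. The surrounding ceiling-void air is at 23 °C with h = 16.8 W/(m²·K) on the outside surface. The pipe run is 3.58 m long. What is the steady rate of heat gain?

Radial resistances (cylindrical: R_cond = ln(r_o/r_i)/(2πkL), R_conv = 1/(h·2πrL)):
R_cast iron pipe wall = ln(56.1/50)/(2π×47.5×3.58) = 1.077×10^-4 K/W
R_mineral wool = ln(111.1/56.1)/(2π×0.039×3.58) = 0.7789 K/W
R_outer film = 1/(h_o·2πr_oL) = 1/(16.8×2π×0.1111×3.58) = 0.02382 K/W
R_total = 0.8028 K/W
Q = ΔT/R_total = 17/0.8028

Q ≈ 21.2 W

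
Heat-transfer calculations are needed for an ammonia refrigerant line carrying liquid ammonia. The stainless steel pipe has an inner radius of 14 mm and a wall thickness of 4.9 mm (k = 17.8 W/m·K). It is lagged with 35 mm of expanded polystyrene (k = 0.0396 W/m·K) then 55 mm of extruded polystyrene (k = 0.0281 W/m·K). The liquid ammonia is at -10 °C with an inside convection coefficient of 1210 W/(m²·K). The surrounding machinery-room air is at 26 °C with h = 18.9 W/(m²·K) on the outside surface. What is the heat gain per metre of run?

Per-layer cylindrical resistances, series-summed:
R_inner film = 1/(h_i·2πr₁L) = 1/(1210×2π×0.014×1) = 0.009395 K/W
R_stainless steel pipe wall = ln(18.9/14)/(2π×17.8×1) = 0.002683 K/W
R_expanded polystyrene = ln(53.9/18.9)/(2π×0.0396×1) = 4.212 K/W
R_extruded polystyrene = ln(108.9/53.9)/(2π×0.0281×1) = 3.983 K/W
R_outer film = 1/(h_o·2πr_oL) = 1/(18.9×2π×0.1089×1) = 0.07733 K/W
R_total = 8.285 K/W
Q = ΔT/R_total = 36/8.285

q′ ≈ 4.35 W/m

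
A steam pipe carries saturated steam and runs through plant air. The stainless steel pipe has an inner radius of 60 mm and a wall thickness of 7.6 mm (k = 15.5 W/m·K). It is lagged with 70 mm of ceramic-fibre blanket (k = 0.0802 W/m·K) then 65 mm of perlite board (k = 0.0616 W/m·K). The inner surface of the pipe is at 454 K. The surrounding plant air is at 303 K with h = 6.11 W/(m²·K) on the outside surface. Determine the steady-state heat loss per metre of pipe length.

q′ ≈ 59.5 W/m

Cylindrical conduction, so R = ln(r₂/r₁)/(2πkL) per layer, in series:
R_stainless steel pipe wall = ln(67.6/60)/(2π×15.5×1) = 0.001225 K/W
R_ceramic-fibre blanket = ln(137.6/67.6)/(2π×0.0802×1) = 1.41 K/W
R_perlite board = ln(202.6/137.6)/(2π×0.0616×1) = 0.9996 K/W
R_outer film = 1/(h_o·2πr_oL) = 1/(6.11×2π×0.2026×1) = 0.1286 K/W
R_total = 2.54 K/W
Q = ΔT/R_total = 151/2.54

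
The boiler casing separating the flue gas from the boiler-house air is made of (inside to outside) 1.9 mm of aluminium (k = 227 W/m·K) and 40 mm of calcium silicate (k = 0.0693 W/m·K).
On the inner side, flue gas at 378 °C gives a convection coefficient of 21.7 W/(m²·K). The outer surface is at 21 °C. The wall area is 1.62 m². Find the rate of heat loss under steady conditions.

Q ≈ 928 W

Thermal resistances in series:
R_inner film = 1/(h_i·A) = 1/(21.7×1.62) = 0.02845 K/W
R_aluminium = L/(kA) = 0.0019/(227×1.62) = 5.167×10^-6 K/W
R_calcium silicate = L/(kA) = 0.04/(0.0693×1.62) = 0.3563 K/W
R_total = 0.3847 K/W
Q = ΔT / R_total = 357 / 0.3847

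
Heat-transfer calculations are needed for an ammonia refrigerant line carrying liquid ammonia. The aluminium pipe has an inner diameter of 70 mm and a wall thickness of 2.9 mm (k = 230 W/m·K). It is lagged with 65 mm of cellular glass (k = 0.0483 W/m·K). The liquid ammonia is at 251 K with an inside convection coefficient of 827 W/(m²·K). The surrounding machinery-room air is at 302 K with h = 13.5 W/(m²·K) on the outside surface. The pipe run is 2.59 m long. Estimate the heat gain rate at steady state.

Q ≈ 38.7 W

Cylindrical conduction, so R = ln(r₂/r₁)/(2πkL) per layer, in series:
R_inner film = 1/(h_i·2πr₁L) = 1/(827×2π×0.035×2.59) = 0.002123 K/W
R_aluminium pipe wall = ln(37.9/35)/(2π×230×2.59) = 2.127×10^-5 K/W
R_cellular glass = ln(102.9/37.9)/(2π×0.0483×2.59) = 1.271 K/W
R_outer film = 1/(h_o·2πr_oL) = 1/(13.5×2π×0.1029×2.59) = 0.04424 K/W
R_total = 1.317 K/W
Q = ΔT/R_total = 51/1.317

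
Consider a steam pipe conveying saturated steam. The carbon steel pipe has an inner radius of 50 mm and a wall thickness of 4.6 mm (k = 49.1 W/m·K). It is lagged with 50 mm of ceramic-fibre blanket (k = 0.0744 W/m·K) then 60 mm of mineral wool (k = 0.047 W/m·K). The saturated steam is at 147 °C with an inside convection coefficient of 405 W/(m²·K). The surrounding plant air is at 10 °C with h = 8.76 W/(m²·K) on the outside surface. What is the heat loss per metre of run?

q′ ≈ 45 W/m

For a radial system each layer contributes R = ln(r_out/r_in)/(2πkL); films add R = 1/(hA).
R_inner film = 1/(h_i·2πr₁L) = 1/(405×2π×0.05×1) = 0.00786 K/W
R_carbon steel pipe wall = ln(54.6/50)/(2π×49.1×1) = 2.853×10^-4 K/W
R_ceramic-fibre blanket = ln(104.6/54.6)/(2π×0.0744×1) = 1.391 K/W
R_mineral wool = ln(164.6/104.6)/(2π×0.047×1) = 1.535 K/W
R_outer film = 1/(h_o·2πr_oL) = 1/(8.76×2π×0.1646×1) = 0.1104 K/W
R_total = 3.044 K/W
Q = ΔT/R_total = 137/3.044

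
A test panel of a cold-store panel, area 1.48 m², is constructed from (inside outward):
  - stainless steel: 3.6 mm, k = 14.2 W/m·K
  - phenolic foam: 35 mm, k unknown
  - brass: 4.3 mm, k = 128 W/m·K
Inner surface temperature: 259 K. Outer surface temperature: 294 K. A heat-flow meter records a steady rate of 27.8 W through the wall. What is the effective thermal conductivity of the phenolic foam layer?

Treating each layer as a thermal resistance in series:
R_stainless steel = L/(kA) = 0.0036/(14.2×1.48) = 1.713×10^-4 K/W
R_brass = L/(kA) = 0.0043/(128×1.48) = 2.27×10^-5 K/W
Sum of known resistances R_other = 1.94×10^-4 K/W
Total R = ΔT/Q = 35/27.8 = 1.259 K/W
R_phenolic foam = R_total − R_other = 1.259 K/W
k = L/(R·A) = 0.035/(1.259×1.48)

k ≈ 0.0188 W/(m·K)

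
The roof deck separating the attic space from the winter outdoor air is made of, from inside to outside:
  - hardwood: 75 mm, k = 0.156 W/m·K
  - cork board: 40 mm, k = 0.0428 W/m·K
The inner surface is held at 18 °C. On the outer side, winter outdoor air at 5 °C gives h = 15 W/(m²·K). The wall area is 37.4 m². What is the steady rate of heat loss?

Q ≈ 328 W

Treating each layer as a thermal resistance in series:
R_hardwood = L/(kA) = 0.075/(0.156×37.4) = 0.01285 K/W
R_cork board = L/(kA) = 0.04/(0.0428×37.4) = 0.02499 K/W
R_outer film = 1/(h_o·A) = 1/(15×37.4) = 0.001783 K/W
R_total = 0.03963 K/W
Q = ΔT / R_total = 13 / 0.03963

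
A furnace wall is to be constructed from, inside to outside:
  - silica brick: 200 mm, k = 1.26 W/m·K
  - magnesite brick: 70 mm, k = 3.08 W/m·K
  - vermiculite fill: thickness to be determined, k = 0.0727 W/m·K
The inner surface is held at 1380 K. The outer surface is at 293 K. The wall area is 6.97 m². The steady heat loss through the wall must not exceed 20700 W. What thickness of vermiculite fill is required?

Using the resistance-network approach (series):
R_silica brick = L/(kA) = 0.2/(1.26×6.97) = 0.02277 K/W
R_magnesite brick = L/(kA) = 0.07/(3.08×6.97) = 0.003261 K/W
Sum of the known resistances R_other = 0.02603 K/W
Required total resistance R_tot = ΔT/Q_allow = 1087/20700 = 0.05251 K/W
R_vermiculite fill = R_tot − R_other = 0.02648 K/W
L = R·k·A = 0.02648×0.0727×6.97

L ≈ 13.4 mm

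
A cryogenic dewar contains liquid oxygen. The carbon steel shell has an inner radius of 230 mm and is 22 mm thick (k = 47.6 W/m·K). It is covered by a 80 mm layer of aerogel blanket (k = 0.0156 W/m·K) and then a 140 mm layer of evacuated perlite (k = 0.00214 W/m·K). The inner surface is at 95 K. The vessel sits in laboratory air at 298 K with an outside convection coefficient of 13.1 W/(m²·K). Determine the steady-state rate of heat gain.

Spherical conduction: R = (1/r_in − 1/r_out)/(4πk) per layer; series-sum.
R_carbon steel shell = (1/0.23 − 1/0.252)/(4π×47.6) = 6.346×10^-4 K/W
R_aerogel blanket = (1/0.252 − 1/0.332)/(4π×0.0156) = 4.878 K/W
R_evacuated perlite = (1/0.332 − 1/0.472)/(4π×0.00214) = 33.22 K/W
R_outer film = 1/(h·4πr_o²) = 1/(13.1×4π×0.472²) = 0.02727 K/W
R_total = 38.13 K/W
Q = ΔT/R_total = 203/38.13

Q ≈ 5.32 W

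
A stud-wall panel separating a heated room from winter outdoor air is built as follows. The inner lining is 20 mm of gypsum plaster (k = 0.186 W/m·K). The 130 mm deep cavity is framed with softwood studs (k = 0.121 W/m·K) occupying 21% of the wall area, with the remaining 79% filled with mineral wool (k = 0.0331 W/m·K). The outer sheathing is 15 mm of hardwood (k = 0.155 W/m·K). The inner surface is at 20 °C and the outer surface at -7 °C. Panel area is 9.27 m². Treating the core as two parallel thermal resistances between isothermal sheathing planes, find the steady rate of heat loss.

Q ≈ 91.8 W

Sheathing layers in series; stud and cavity paths in parallel between them.
R_inner = 0.02/(0.186×9.27) = 0.0116 K/W
R_stud  = 0.13/(0.121×0.21×9.27) = 0.5519 K/W
R_cav   = 0.13/(0.0331×0.79×9.27) = 0.5363 K/W
1/R_core = 1/R_stud + 1/R_cav → R_core = 0.272 K/W
R_outer = 0.015/(0.155×9.27) = 0.01044 K/W
R_total = 0.294 K/W
Q = ΔT/R_total = 27/0.294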